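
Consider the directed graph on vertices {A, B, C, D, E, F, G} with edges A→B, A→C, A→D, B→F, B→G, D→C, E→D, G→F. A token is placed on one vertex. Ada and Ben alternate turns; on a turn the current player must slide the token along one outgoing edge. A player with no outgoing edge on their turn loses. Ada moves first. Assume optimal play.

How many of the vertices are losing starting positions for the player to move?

Use the standard recursion: the mover loses at a terminal position; elsewhere, the mover wins exactly when some move hands the opponent an L position.
Every edge goes from a vertex to one that appears earlier in the order C, F, G, B, D, A, E, so processing vertices in that order labels each vertex after all of its successors.
C: no outgoing edge → L
F: no outgoing edge → L
G: →F(L), so W
B: →F(L), so W
D: →C(L), so W
A: →C(L), so W
E: →D(W) only, which is W, so L
The L vertices are C, E, F; that is 3 in all.

3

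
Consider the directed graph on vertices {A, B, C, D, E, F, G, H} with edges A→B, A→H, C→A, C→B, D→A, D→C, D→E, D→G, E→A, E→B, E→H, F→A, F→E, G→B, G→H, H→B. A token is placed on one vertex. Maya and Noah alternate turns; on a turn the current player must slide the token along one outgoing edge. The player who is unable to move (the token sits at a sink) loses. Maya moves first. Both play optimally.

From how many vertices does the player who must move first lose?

3

Classify positions by backward induction: terminal positions (no move available) are L. From any other position, the mover wins iff some move reaches an L.
Every edge goes from a vertex to one that appears earlier in the order B, H, A, E, C, G, F, D, so processing vertices in that order labels each vertex after all of its successors.
B: no outgoing edge → L
H: can move to B, which is L ⇒ W
A: can move to B, which is L ⇒ W
E: can move to B, which is L ⇒ W
C: can move to B, which is L ⇒ W
G: can move to B, which is L ⇒ W
F: moves to E(W), A(W); every one is W ⇒ L
D: moves to G(W), C(W), E(W), A(W); every one is W ⇒ L
The L vertices are B, D, F; that is 3 in all.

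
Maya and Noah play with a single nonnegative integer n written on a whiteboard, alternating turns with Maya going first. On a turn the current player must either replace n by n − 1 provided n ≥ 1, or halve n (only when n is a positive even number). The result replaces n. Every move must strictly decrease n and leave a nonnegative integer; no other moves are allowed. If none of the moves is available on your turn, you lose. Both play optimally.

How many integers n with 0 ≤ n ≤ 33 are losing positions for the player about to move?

17

Label each position W (a win for the player to move) or L (a loss). A position with no legal move is L; any other position is W exactly when some move reaches an L, and L when every move reaches a W.
n=0: no move → L
n=1: →0(L), so W
n=2: →1(W) only, which is W, so L
n=3: →2(L), so W
n=4: →2(L), so W
n=5: →4(W) only, which is W, so L
n=6: →5(L), so W
n=7: →6(W) only, which is W, so L
n=8: →7(L), so W
n=9: →8(W) only, which is W, so L
n=10: →5(L), so W
n=11: →10(W) only, which is W, so L
n=12: →11(L), so W
n=13: →12(W) only, which is W, so L
n=14: →7(L), so W
n=15: →14(W) only, which is W, so L
n=16: →15(L), so W
n=17: →16(W) only, which is W, so L
n=18: →9(L), so W
n=19: →18(W) only, which is W, so L
n=20: →19(L), so W
n=21: →20(W) only, which is W, so L
n=22: →11(L), so W
n=23: →22(W) only, which is W, so L
n=24: →23(L), so W
n=25: →24(W) only, which is W, so L
n=26: →13(L), so W
n=27: →26(W) only, which is W, so L
n=28: →27(L), so W
n=29: →28(W) only, which is W, so L
n=30: →15(L), so W
n=31: →30(W) only, which is W, so L
n=32: →31(L), so W
n=33: →32(W) only, which is W, so L
L entries with 0 ≤ n ≤ 33: n = 0, 2, 5, 7, 9, 11, 13, 15, 17, 19, 21, 23, 25, 27, 29, 31, 33; that makes 17.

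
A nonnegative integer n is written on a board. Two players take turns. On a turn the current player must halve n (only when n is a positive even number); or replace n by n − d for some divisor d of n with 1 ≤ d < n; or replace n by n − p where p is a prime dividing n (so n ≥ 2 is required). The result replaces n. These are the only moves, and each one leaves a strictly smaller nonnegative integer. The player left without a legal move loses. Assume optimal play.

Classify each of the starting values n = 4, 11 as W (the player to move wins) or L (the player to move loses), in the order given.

4: L, 11: W

Classify positions by backward induction: terminal positions (no move available) are L. From any other position, the mover wins iff some move reaches an L.
n=0: no move → L
n=1: no move → L
n=2: can move to 0, which is L ⇒ W
n=3: can move to 0, which is L ⇒ W
n=4: moves to 2(W), 3(W); every one is W ⇒ L
n=5: can move to 0, which is L ⇒ W
n=6: can move to 4, which is L ⇒ W
n=7: can move to 0, which is L ⇒ W
n=8: can move to 4, which is L ⇒ W
n=9: moves to 6(W), 8(W); every one is W ⇒ L
n=10: can move to 9, which is L ⇒ W
n=11: can move to 0, which is L ⇒ W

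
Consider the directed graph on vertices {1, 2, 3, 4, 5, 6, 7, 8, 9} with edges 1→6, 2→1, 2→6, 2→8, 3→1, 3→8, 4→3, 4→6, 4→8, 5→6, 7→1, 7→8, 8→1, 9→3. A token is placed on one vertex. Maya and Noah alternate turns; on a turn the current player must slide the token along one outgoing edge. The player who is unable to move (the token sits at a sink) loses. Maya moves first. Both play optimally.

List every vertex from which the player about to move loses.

Build the W/L table. Terminal = L. A non-terminal position is W if it has a move to some L; otherwise it is L.
Every edge goes from a vertex to one that appears earlier in the order 6, 1, 8, 3, 7, 2, 4, 9, 5, so processing vertices in that order labels each vertex after all of its successors.
6: no outgoing edge → L
1: reaches L-position 6 → W
8: only reaches 1(W), which is W → L
3: reaches L-position 8 → W
7: reaches L-position 8 → W
2: reaches L-position 8 → W
4: reaches L-position 8 → W
9: only reaches 3(W), which is W → L
5: reaches L-position 6 → W
The losing starting vertices are exactly the entries labelled L in this table (3 of them).

6, 8, 9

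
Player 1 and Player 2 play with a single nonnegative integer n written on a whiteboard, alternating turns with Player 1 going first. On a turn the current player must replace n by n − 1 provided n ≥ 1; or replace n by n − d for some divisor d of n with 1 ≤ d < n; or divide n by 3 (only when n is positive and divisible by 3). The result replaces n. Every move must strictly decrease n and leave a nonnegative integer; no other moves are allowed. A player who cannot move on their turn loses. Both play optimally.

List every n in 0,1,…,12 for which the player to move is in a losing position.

Label each position W (a win for the player to move) or L (a loss). A position with no legal move is L; any other position is W exactly when some move reaches an L, and L when every move reaches a W.
n=0: no move → L
n=1: reaches L-position 0 → W
n=2: only reaches 1(W), which is W → L
n=3: reaches L-position 2 → W
n=4: reaches L-position 2 → W
n=5: only reaches 4(W), which is W → L
n=6: reaches L-position 2 → W
n=7: only reaches 6(W), which is W → L
n=8: reaches L-position 7 → W
n=9: only reaches 3(W), 6(W), 8(W), all W → L
n=10: reaches L-position 5 → W
n=11: only reaches 10(W), which is W → L
n=12: reaches L-position 9 → W
Reading off the rows marked L gives the requested list; there are 6 such values of n.

0, 2, 5, 7, 9, 11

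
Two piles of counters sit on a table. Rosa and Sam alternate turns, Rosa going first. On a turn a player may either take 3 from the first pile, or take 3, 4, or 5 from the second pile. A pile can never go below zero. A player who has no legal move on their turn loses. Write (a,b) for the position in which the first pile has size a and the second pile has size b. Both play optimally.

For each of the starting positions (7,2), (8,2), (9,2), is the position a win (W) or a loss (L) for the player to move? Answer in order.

Classify positions by backward induction: terminal positions (no move available) are L. From any other position, the mover wins iff some move reaches an L.
No move ever increases a pile, so every position that can arise here has a ≤ 9 and b ≤ 2; it is enough to label the cells with 0 ≤ a ≤ 9 and 0 ≤ b ≤ 2.
Every move lowers a or b (never raises either), so fill the grid row by row in increasing a, and left to right within a row: each cell's successors are then already labelled.
      b=0  b=1  b=2
a=0:    L    L    L
a=1:    L    L    L
a=2:    L    L    L
a=3:    W    W    W
a=4:    W    W    W
a=5:    W    W    W
a=6:    L    L    L
a=7:    L    L    L
a=8:    L    L    L
a=9:    W    W    W
Cells with no legal move (terminal, hence L): (0,0), (0,1), (0,2), (1,0), (1,1), (1,2), (2,0), (2,1), (2,2).
The remaining L cells, each justified by listing all of its moves:
(6,0): →(3,0)(W) only, which is W, so L
(6,1): →(3,1)(W) only, which is W, so L
(6,2): →(3,2)(W) only, which is W, so L
(7,0): →(4,0)(W) only, which is W, so L
(7,1): →(4,1)(W) only, which is W, so L
(7,2): →(4,2)(W) only, which is W, so L
(8,0): →(5,0)(W) only, which is W, so L
(8,1): →(5,1)(W) only, which is W, so L
(8,2): →(5,2)(W) only, which is W, so L
Every other cell has at least one move into one of the L cells above, so it is W.
(7,2): one of the L cells justified above, so L
(8,2): one of the L cells justified above, so L
(9,2): the move to (6,2) reaches an L cell, so W

(7,2): L, (8,2): L, (9,2): W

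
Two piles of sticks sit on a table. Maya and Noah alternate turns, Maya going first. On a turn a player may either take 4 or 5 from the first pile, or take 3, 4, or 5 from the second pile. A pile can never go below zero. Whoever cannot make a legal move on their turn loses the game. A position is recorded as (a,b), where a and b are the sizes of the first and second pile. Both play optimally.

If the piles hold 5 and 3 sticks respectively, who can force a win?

Compute win/loss labels from the base case upward. A position with no move is L. Any other position is W if it can reach an L in one move, else L.
No move ever increases a pile, so every position that can arise here has a ≤ 5 and b ≤ 3; it is enough to label the cells with 0 ≤ a ≤ 5 and 0 ≤ b ≤ 3.
Every move lowers a or b (never raises either), so fill the grid row by row in increasing a, and left to right within a row: each cell's successors are then already labelled.
      b=0  b=1  b=2  b=3
a=0:    L    L    L    W
a=1:    L    L    L    W
a=2:    L    L    L    W
a=3:    L    L    L    W
a=4:    W    W    W    L
a=5:    W    W    W    L
Cells with no legal move (terminal, hence L): (0,0), (0,1), (0,2), (1,0), (1,1), (1,2), (2,0), (2,1), (2,2), (3,0), (3,1), (3,2).
The remaining L cells, each justified by listing all of its moves:
(4,3): →(0,3)(W), (4,0)(W) — all W, so L
(5,3): →(1,3)(W), (0,3)(W), (5,0)(W) — all W, so L
Every other cell has at least one move into one of the L cells above, so it is W.
The starting position (5,3) is L: whatever Maya does, the opponent receives a W position.

Noah wins.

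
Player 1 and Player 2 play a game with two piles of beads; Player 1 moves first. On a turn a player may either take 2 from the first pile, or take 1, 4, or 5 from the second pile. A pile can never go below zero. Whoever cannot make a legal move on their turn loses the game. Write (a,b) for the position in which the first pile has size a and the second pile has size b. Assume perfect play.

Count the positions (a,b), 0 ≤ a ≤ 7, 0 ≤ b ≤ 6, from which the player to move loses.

16

Label each position W (a win for the player to move) or L (a loss). A position with no legal move is L; any other position is W exactly when some move reaches an L, and L when every move reaches a W.
Every move lowers a or b (never raises either), so fill the grid row by row in increasing a, and left to right within a row: each cell's successors are then already labelled.
      b=0  b=1  b=2  b=3  b=4  b=5  b=6
a=0:    L    W    L    W    W    W    W
a=1:    L    W    L    W    W    W    W
a=2:    W    L    W    L    W    W    W
a=3:    W    L    W    L    W    W    W
a=4:    L    W    L    W    W    W    W
a=5:    L    W    L    W    W    W    W
a=6:    W    L    W    L    W    W    W
a=7:    W    L    W    L    W    W    W
Cells with no legal move (terminal, hence L): (0,0), (1,0).
The remaining L cells, each justified by listing all of its moves:
(0,2): the only move is to (0,1)(W), a W ⇒ L
(1,2): the only move is to (1,1)(W), a W ⇒ L
(2,1): moves to (0,1)(W), (2,0)(W); every one is W ⇒ L
(2,3): moves to (0,3)(W), (2,2)(W); every one is W ⇒ L
(3,1): moves to (1,1)(W), (3,0)(W); every one is W ⇒ L
(3,3): moves to (1,3)(W), (3,2)(W); every one is W ⇒ L
(4,0): the only move is to (2,0)(W), a W ⇒ L
(4,2): moves to (2,2)(W), (4,1)(W); every one is W ⇒ L
(5,0): the only move is to (3,0)(W), a W ⇒ L
(5,2): moves to (3,2)(W), (5,1)(W); every one is W ⇒ L
(6,1): moves to (4,1)(W), (6,0)(W); every one is W ⇒ L
(6,3): moves to (4,3)(W), (6,2)(W); every one is W ⇒ L
(7,1): moves to (5,1)(W), (7,0)(W); every one is W ⇒ L
(7,3): moves to (5,3)(W), (7,2)(W); every one is W ⇒ L
Every other cell has at least one move into one of the L cells above, so it is W.
L cells per row: a=0: 2, a=1: 2, a=2: 2, a=3: 2, a=4: 2, a=5: 2, a=6: 2, a=7: 2; total 16.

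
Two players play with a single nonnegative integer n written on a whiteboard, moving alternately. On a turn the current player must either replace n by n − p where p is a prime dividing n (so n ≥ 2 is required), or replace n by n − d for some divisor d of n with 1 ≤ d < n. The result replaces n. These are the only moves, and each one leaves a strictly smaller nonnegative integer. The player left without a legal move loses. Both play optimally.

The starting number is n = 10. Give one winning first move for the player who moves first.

Move to 9.

Use the standard recursion: the mover loses at a terminal position; elsewhere, the mover wins exactly when some move hands the opponent an L position.
n=0: no move → L
n=1: no move → L
n=2: can move to 0, which is L ⇒ W
n=3: can move to 0, which is L ⇒ W
n=4: moves to 2(W), 3(W); every one is W ⇒ L
n=5: can move to 0, which is L ⇒ W
n=6: can move to 4, which is L ⇒ W
n=7: can move to 0, which is L ⇒ W
n=8: can move to 4, which is L ⇒ W
n=9: moves to 6(W), 8(W); every one is W ⇒ L
n=10: can move to 9, which is L ⇒ W
From 10, the L positions reachable in one move are: 9.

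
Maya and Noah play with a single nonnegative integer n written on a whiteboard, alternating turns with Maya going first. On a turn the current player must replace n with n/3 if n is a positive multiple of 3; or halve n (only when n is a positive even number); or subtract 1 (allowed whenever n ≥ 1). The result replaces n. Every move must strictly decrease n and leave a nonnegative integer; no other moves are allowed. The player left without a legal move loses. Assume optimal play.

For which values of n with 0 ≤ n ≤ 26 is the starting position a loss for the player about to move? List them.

0, 2, 5, 7, 9, 11, 13, 16, 19, 23, 25

Label each position W (a win for the player to move) or L (a loss). A position with no legal move is L; any other position is W exactly when some move reaches an L, and L when every move reaches a W.
n=0: no move → L
n=1: reaches L-position 0 → W
n=2: only reaches 1(W), which is W → L
n=3: reaches L-position 2 → W
n=4: reaches L-position 2 → W
n=5: only reaches 4(W), which is W → L
n=6: reaches L-position 2 → W
n=7: only reaches 6(W), which is W → L
n=8: reaches L-position 7 → W
n=9: only reaches 3(W), 8(W), all W → L
n=10: reaches L-position 5 → W
n=11: only reaches 10(W), which is W → L
n=12: reaches L-position 11 → W
n=13: only reaches 12(W), which is W → L
n=14: reaches L-position 7 → W
n=15: reaches L-position 5 → W
n=16: only reaches 8(W), 15(W), all W → L
n=17: reaches L-position 16 → W
n=18: reaches L-position 9 → W
n=19: only reaches 18(W), which is W → L
n=20: reaches L-position 19 → W
n=21: reaches L-position 7 → W
n=22: reaches L-position 11 → W
n=23: only reaches 22(W), which is W → L
n=24: reaches L-position 23 → W
n=25: only reaches 24(W), which is W → L
n=26: reaches L-position 13 → W
Reading off the rows marked L gives the requested list; there are 11 such values of n.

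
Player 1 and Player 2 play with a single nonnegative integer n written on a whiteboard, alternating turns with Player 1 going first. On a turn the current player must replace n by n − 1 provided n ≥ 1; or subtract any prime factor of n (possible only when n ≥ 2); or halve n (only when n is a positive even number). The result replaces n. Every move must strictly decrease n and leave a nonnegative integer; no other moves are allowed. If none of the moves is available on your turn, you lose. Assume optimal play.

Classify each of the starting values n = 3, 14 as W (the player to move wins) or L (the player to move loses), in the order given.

3: W, 14: L

Work bottom-up. With no move the player to move loses. Otherwise the position is W if at least one move leads to an L position for the opponent, and L if every move leads to a W.
n=0: no move → L
n=1: can move to 0, which is L ⇒ W
n=2: can move to 0, which is L ⇒ W
n=3: can move to 0, which is L ⇒ W
n=4: moves to 2(W), 3(W); every one is W ⇒ L
n=5: can move to 0, which is L ⇒ W
n=6: can move to 4, which is L ⇒ W
n=7: can move to 0, which is L ⇒ W
n=8: can move to 4, which is L ⇒ W
n=9: moves to 6(W), 8(W); every one is W ⇒ L
n=10: can move to 9, which is L ⇒ W
n=11: can move to 0, which is L ⇒ W
n=12: can move to 9, which is L ⇒ W
n=13: can move to 0, which is L ⇒ W
n=14: moves to 7(W), 12(W), 13(W); every one is W ⇒ L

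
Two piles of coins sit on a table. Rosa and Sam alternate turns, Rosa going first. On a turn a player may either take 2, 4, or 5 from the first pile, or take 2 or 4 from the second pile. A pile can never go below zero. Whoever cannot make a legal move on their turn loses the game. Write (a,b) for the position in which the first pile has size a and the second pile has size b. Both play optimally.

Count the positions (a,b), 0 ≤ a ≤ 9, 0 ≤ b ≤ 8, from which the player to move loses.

Positions with no move are L. A position that does have a move is losing for the player to move precisely when every available move leads to a winning position for the opponent. Fill in the labels:
Every move lowers a or b (never raises either), so fill the grid row by row in increasing a, and left to right within a row: each cell's successors are then already labelled.
      b=0  b=1  b=2  b=3  b=4  b=5  b=6  b=7  b=8
a=0:    L    L    W    W    W    W    L    L    W
a=1:    L    L    W    W    W    W    L    L    W
a=2:    W    W    L    L    W    W    W    W    L
a=3:    W    W    L    L    W    W    W    W    L
a=4:    W    W    W    W    L    L    W    W    W
a=5:    W    W    W    W    L    L    W    W    W
a=6:    W    W    W    W    W    W    W    W    W
a=7:    L    L    W    W    W    W    L    L    W
a=8:    L    L    W    W    W    W    L    L    W
a=9:    W    W    L    L    W    W    W    W    L
Cells with no legal move (terminal, hence L): (0,0), (0,1), (1,0), (1,1).
The remaining L cells, each justified by listing all of its moves:
(0,6): only reaches (0,4)(W), (0,2)(W), all W → L
(0,7): only reaches (0,5)(W), (0,3)(W), all W → L
(1,6): only reaches (1,4)(W), (1,2)(W), all W → L
(1,7): only reaches (1,5)(W), (1,3)(W), all W → L
(2,2): only reaches (0,2)(W), (2,0)(W), all W → L
(2,3): only reaches (0,3)(W), (2,1)(W), all W → L
(2,8): only reaches (0,8)(W), (2,6)(W), (2,4)(W), all W → L
(3,2): only reaches (1,2)(W), (3,0)(W), all W → L
(3,3): only reaches (1,3)(W), (3,1)(W), all W → L
(3,8): only reaches (1,8)(W), (3,6)(W), (3,4)(W), all W → L
(4,4): only reaches (2,4)(W), (0,4)(W), (4,2)(W), (4,0)(W), all W → L
(4,5): only reaches (2,5)(W), (0,5)(W), (4,3)(W), (4,1)(W), all W → L
(5,4): only reaches (3,4)(W), (1,4)(W), (0,4)(W), (5,2)(W), (5,0)(W), all W → L
(5,5): only reaches (3,5)(W), (1,5)(W), (0,5)(W), (5,3)(W), (5,1)(W), all W → L
(7,0): only reaches (5,0)(W), (3,0)(W), (2,0)(W), all W → L
(7,1): only reaches (5,1)(W), (3,1)(W), (2,1)(W), all W → L
(7,6): only reaches (5,6)(W), (3,6)(W), (2,6)(W), (7,4)(W), (7,2)(W), all W → L
(7,7): only reaches (5,7)(W), (3,7)(W), (2,7)(W), (7,5)(W), (7,3)(W), all W → L
(8,0): only reaches (6,0)(W), (4,0)(W), (3,0)(W), all W → L
(8,1): only reaches (6,1)(W), (4,1)(W), (3,1)(W), all W → L
(8,6): only reaches (6,6)(W), (4,6)(W), (3,6)(W), (8,4)(W), (8,2)(W), all W → L
(8,7): only reaches (6,7)(W), (4,7)(W), (3,7)(W), (8,5)(W), (8,3)(W), all W → L
(9,2): only reaches (7,2)(W), (5,2)(W), (4,2)(W), (9,0)(W), all W → L
(9,3): only reaches (7,3)(W), (5,3)(W), (4,3)(W), (9,1)(W), all W → L
(9,8): only reaches (7,8)(W), (5,8)(W), (4,8)(W), (9,6)(W), (9,4)(W), all W → L
Every other cell has at least one move into one of the L cells above, so it is W.
L cells per row: a=0: 4, a=1: 4, a=2: 3, a=3: 3, a=4: 2, a=5: 2, a=6: 0, a=7: 4, a=8: 4, a=9: 3; total 29.

29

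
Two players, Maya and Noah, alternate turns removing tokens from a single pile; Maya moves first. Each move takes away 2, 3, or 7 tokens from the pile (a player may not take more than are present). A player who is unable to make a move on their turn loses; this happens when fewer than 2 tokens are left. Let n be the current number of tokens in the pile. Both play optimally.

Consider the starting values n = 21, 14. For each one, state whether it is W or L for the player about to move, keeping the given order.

21: L, 14: W

Label each position W (a win for the player to move) or L (a loss). A position with no legal move is L; any other position is W exactly when some move reaches an L, and L when every move reaches a W.
n=0: no move → L
n=1: no move → L
n=2: →0(L), so W
n=3: →1(L), so W
n=4: →1(L), so W
n=5: →3(W), 2(W) — all W, so L
n=6: →4(W), 3(W) — all W, so L
n=7: →5(L), so W
n=8: →6(L), so W
n=9: →6(L), so W
n=10: →8(W), 7(W), 3(W) — all W, so L
n=11: →9(W), 8(W), 4(W) — all W, so L
n=12: →10(L), so W
n=13: →11(L), so W
n=14: →11(L), so W
n=15: →13(W), 12(W), 8(W) — all W, so L
n=16: →14(W), 13(W), 9(W) — all W, so L
n=17: →15(L), so W
n=18: →16(L), so W
n=19: →16(L), so W
n=20: →18(W), 17(W), 13(W) — all W, so L
n=21: →19(W), 18(W), 14(W) — all W, so L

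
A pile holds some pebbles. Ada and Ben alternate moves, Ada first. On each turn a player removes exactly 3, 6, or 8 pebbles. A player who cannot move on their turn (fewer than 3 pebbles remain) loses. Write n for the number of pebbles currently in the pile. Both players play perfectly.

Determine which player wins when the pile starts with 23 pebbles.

Build the W/L table. Terminal = L. A non-terminal position is W if it has a move to some L; otherwise it is L.
n=0: no move → L
n=1: no move → L
n=2: no move → L
n=3: W (go to 0, an L position)
n=4: W (go to 1, an L position)
n=5: W (go to 2, an L position)
n=6: W (go to 0, an L position)
n=7: W (go to 1, an L position)
n=8: W (go to 2, an L position)
n=9: W (go to 1, an L position)
n=10: W (go to 2, an L position)
n=11: L (options 8(W), 5(W), 3(W) are all W)
n=12: L (options 9(W), 6(W), 4(W) are all W)
n=13: L (options 10(W), 7(W), 5(W) are all W)
n=14: W (go to 11, an L position)
n=15: W (go to 12, an L position)
n=16: W (go to 13, an L position)
n=17: W (go to 11, an L position)
n=18: W (go to 12, an L position)
n=19: W (go to 13, an L position)
n=20: W (go to 12, an L position)
n=21: W (go to 13, an L position)
n=22: L (options 19(W), 16(W), 14(W) are all W)
n=23: L (options 20(W), 17(W), 15(W) are all W)
The starting position 23 is L: whatever Ada does, the opponent receives a W position.

Ben wins.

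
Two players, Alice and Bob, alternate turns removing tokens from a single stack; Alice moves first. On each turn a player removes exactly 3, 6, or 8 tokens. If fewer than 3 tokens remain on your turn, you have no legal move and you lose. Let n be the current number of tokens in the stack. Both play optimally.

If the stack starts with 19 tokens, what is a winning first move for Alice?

Compute win/loss labels from the base case upward. A position with no move is L. Any other position is W if it can reach an L in one move, else L.
n=0: no move → L
n=1: no move → L
n=2: no move → L
n=3: →0(L), so W
n=4: →1(L), so W
n=5: →2(L), so W
n=6: →0(L), so W
n=7: →1(L), so W
n=8: →2(L), so W
n=9: →1(L), so W
n=10: →2(L), so W
n=11: →8(W), 5(W), 3(W) — all W, so L
n=12: →9(W), 6(W), 4(W) — all W, so L
n=13: →10(W), 7(W), 5(W) — all W, so L
n=14: →11(L), so W
n=15: →12(L), so W
n=16: →13(L), so W
n=17: →11(L), so W
n=18: →12(L), so W
n=19: →13(L), so W
From 19, the L positions reachable in one move are: 13, 11. Any move reaching one of these is winning.

Remove 6, leaving 13.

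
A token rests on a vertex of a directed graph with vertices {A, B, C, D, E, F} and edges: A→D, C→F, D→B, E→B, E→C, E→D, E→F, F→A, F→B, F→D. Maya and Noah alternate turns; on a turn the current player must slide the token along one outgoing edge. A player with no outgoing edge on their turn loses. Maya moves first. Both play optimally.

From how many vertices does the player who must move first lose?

Positions with no move are L. A position that does have a move is losing for the player to move precisely when every available move leads to a winning position for the opponent. Fill in the labels:
Every edge goes from a vertex to one that appears earlier in the order B, D, A, F, C, E, so processing vertices in that order labels each vertex after all of its successors.
B: no outgoing edge → L
D: can move to B, which is L ⇒ W
A: the only move is to D(W), a W ⇒ L
F: can move to A, which is L ⇒ W
C: the only move is to F(W), a W ⇒ L
E: can move to C, which is L ⇒ W
The L vertices are A, B, C; that is 3 in all.

3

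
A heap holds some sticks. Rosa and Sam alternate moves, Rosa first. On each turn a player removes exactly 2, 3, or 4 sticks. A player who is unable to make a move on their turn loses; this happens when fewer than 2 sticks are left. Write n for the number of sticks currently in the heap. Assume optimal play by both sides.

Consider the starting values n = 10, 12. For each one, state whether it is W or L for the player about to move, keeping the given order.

Positions with no move are L. A position that does have a move is losing for the player to move precisely when every available move leads to a winning position for the opponent. Fill in the labels:
n=0: no move → L
n=1: no move → L
n=2: W (go to 0, an L position)
n=3: W (go to 1, an L position)
n=4: W (go to 1, an L position)
n=5: W (go to 1, an L position)
n=6: L (options 4(W), 3(W), 2(W) are all W)
n=7: L (options 5(W), 4(W), 3(W) are all W)
n=8: W (go to 6, an L position)
n=9: W (go to 7, an L position)
n=10: W (go to 7, an L position)
n=11: W (go to 7, an L position)
n=12: L (options 10(W), 9(W), 8(W) are all W)

10: W, 12: L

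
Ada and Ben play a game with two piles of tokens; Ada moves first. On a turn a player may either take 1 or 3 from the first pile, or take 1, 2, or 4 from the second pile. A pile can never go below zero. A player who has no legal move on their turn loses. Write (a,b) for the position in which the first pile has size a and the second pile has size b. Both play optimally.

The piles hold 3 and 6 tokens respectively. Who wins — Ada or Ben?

Use the standard recursion: the mover loses at a terminal position; elsewhere, the mover wins exactly when some move hands the opponent an L position.
No move ever increases a pile, so every position that can arise here has a ≤ 3 and b ≤ 6; it is enough to label the cells with 0 ≤ a ≤ 3 and 0 ≤ b ≤ 6.
Every move lowers a or b (never raises either), so fill the grid row by row in increasing a, and left to right within a row: each cell's successors are then already labelled.
      b=0  b=1  b=2  b=3  b=4  b=5  b=6
a=0:    L    W    W    L    W    W    L
a=1:    W    L    W    W    L    W    W
a=2:    L    W    W    L    W    W    L
a=3:    W    L    W    W    L    W    W
Cells with no legal move (terminal, hence L): (0,0).
The remaining L cells, each justified by listing all of its moves:
(0,3): moves to (0,2)(W), (0,1)(W); every one is W ⇒ L
(0,6): moves to (0,5)(W), (0,4)(W), (0,2)(W); every one is W ⇒ L
(1,1): moves to (0,1)(W), (1,0)(W); every one is W ⇒ L
(1,4): moves to (0,4)(W), (1,3)(W), (1,2)(W), (1,0)(W); every one is W ⇒ L
(2,0): the only move is to (1,0)(W), a W ⇒ L
(2,3): moves to (1,3)(W), (2,2)(W), (2,1)(W); every one is W ⇒ L
(2,6): moves to (1,6)(W), (2,5)(W), (2,4)(W), (2,2)(W); every one is W ⇒ L
(3,1): moves to (2,1)(W), (0,1)(W), (3,0)(W); every one is W ⇒ L
(3,4): moves to (2,4)(W), (0,4)(W), (3,3)(W), (3,2)(W), (3,0)(W); every one is W ⇒ L
Every other cell has at least one move into one of the L cells above, so it is W.
The starting position (3,6) is W: Ada should move to (2,6), handing over an L position.

Ada wins.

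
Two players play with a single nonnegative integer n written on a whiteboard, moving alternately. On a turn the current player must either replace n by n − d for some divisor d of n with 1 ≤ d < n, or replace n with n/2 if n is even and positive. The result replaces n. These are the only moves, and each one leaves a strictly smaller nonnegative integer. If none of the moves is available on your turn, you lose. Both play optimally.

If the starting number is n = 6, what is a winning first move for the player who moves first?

Move to 3.

Build the W/L table. Terminal = L. A non-terminal position is W if it has a move to some L; otherwise it is L.
n=0: no move → L
n=1: no move → L
n=2: →1(L), so W
n=3: →2(W) only, which is W, so L
n=4: →3(L), so W
n=5: →4(W) only, which is W, so L
n=6: →3(L), so W
From 6, the L positions reachable in one move are: 3, 5. Any move reaching one of these is winning.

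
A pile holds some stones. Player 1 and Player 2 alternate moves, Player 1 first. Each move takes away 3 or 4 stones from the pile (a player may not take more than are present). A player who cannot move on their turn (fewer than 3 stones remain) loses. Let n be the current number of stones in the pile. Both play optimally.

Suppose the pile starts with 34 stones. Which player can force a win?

Player 1 wins.

Work bottom-up. With no move the player to move loses. Otherwise the position is W if at least one move leads to an L position for the opponent, and L if every move leads to a W.
n=0: no move → L
n=1: no move → L
n=2: no move → L
n=3: W (go to 0, an L position)
n=4: W (go to 1, an L position)
n=5: W (go to 2, an L position)
n=6: W (go to 2, an L position)
n=7: L (options 4(W), 3(W) are all W)
n=8: L (options 5(W), 4(W) are all W)
n=9: L (options 6(W), 5(W) are all W)
n=10: W (go to 7, an L position)
n=11: W (go to 8, an L position)
n=12: W (go to 9, an L position)
n=13: W (go to 9, an L position)
n=14: L (options 11(W), 10(W) are all W)
n=15: L (options 12(W), 11(W) are all W)
n=16: L (options 13(W), 12(W) are all W)
n=17: W (go to 14, an L position)
n=18: W (go to 15, an L position)
n=19: W (go to 16, an L position)
n=20: W (go to 16, an L position)
n=21: L (options 18(W), 17(W) are all W)
n=22: L (options 19(W), 18(W) are all W)
n=23: L (options 20(W), 19(W) are all W)
n=24: W (go to 21, an L position)
n=25: W (go to 22, an L position)
n=26: W (go to 23, an L position)
n=27: W (go to 23, an L position)
n=28: L (options 25(W), 24(W) are all W)
n=29: L (options 26(W), 25(W) are all W)
n=30: L (options 27(W), 26(W) are all W)
n=31: W (go to 28, an L position)
n=32: W (go to 29, an L position)
n=33: W (go to 30, an L position)
n=34: W (go to 30, an L position)
From 34 Player 1 can remove 4, leaving 30, reaching an L position.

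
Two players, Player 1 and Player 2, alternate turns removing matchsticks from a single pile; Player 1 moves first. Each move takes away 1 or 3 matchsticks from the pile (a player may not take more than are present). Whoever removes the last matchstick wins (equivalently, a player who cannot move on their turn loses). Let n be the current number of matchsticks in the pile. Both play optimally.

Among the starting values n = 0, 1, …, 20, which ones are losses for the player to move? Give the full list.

0, 2, 4, 6, 8, 10, 12, 14, 16, 18, 20

Work bottom-up. With no move the player to move loses. Otherwise the position is W if at least one move leads to an L position for the opponent, and L if every move leads to a W.
n=0: no move → L
n=1: reaches L-position 0 → W
n=2: only reaches 1(W), which is W → L
n=3: reaches L-position 2 → W
n=4: only reaches 3(W), 1(W), all W → L
n=5: reaches L-position 4 → W
n=6: only reaches 5(W), 3(W), all W → L
n=7: reaches L-position 6 → W
n=8: only reaches 7(W), 5(W), all W → L
n=9: reaches L-position 8 → W
n=10: only reaches 9(W), 7(W), all W → L
n=11: reaches L-position 10 → W
n=12: only reaches 11(W), 9(W), all W → L
n=13: reaches L-position 12 → W
n=14: only reaches 13(W), 11(W), all W → L
n=15: reaches L-position 14 → W
n=16: only reaches 15(W), 13(W), all W → L
n=17: reaches L-position 16 → W
n=18: only reaches 17(W), 15(W), all W → L
n=19: reaches L-position 18 → W
n=20: only reaches 19(W), 17(W), all W → L
The losing starting values of n are exactly the entries labelled L in this table (11 of them).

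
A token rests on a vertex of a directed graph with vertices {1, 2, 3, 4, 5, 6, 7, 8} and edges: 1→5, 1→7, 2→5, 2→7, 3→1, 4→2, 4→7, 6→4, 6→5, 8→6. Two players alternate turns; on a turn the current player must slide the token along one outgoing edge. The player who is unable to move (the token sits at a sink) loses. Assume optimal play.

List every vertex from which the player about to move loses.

3, 5, 7, 8

Label each position W (a win for the player to move) or L (a loss). A position with no legal move is L; any other position is W exactly when some move reaches an L, and L when every move reaches a W.
Every edge goes from a vertex to one that appears earlier in the order 5, 7, 1, 2, 4, 6, 3, 8, so processing vertices in that order labels each vertex after all of its successors.
5: no outgoing edge → L
7: no outgoing edge → L
1: can move to 7, which is L ⇒ W
2: can move to 7, which is L ⇒ W
4: can move to 7, which is L ⇒ W
6: can move to 5, which is L ⇒ W
3: the only move is to 1(W), a W ⇒ L
8: the only move is to 6(W), a W ⇒ L
The losing starting vertices are exactly the entries labelled L in this table (4 of them).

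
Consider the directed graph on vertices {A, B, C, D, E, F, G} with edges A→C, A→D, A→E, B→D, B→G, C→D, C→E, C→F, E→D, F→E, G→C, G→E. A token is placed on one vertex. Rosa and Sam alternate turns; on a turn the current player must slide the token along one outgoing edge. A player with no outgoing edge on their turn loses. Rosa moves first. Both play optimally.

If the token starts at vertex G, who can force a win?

Label each position W (a win for the player to move) or L (a loss). A position with no legal move is L; any other position is W exactly when some move reaches an L, and L when every move reaches a W.
Every edge goes from a vertex to one that appears earlier in the order D, E, F, C, A, G, B, so processing vertices in that order labels each vertex after all of its successors.
D: no outgoing edge → L
E: can move to D, which is L ⇒ W
F: the only move is to E(W), a W ⇒ L
C: can move to F, which is L ⇒ W
A: can move to D, which is L ⇒ W
G: moves to C(W), E(W); every one is W ⇒ L
B: can move to G, which is L ⇒ W
Every move from G reaches a W position, so the mover loses.

Sam wins.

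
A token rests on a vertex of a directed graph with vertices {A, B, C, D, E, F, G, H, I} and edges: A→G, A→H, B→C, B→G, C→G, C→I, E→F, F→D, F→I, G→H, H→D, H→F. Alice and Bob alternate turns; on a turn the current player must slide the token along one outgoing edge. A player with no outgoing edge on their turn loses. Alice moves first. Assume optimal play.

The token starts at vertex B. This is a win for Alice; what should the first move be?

Move to G.

Positions with no move are L. A position that does have a move is losing for the player to move precisely when every available move leads to a winning position for the opponent. Fill in the labels:
Every edge goes from a vertex to one that appears earlier in the order I, D, F, H, G, C, A, B, E, so processing vertices in that order labels each vertex after all of its successors.
I: no outgoing edge → L
D: no outgoing edge → L
F: can move to D, which is L ⇒ W
H: can move to D, which is L ⇒ W
G: the only move is to H(W), a W ⇒ L
C: can move to G, which is L ⇒ W
A: can move to G, which is L ⇒ W
B: can move to G, which is L ⇒ W
E: the only move is to F(W), a W ⇒ L
From B, the L positions reachable in one move are: G.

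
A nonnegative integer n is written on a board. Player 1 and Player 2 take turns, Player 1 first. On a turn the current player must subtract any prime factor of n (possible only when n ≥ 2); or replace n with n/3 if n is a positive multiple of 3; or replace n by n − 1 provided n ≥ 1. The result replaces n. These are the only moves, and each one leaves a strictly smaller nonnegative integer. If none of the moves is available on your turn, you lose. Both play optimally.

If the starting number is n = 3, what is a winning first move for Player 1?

Move to 0.

Work bottom-up. With no move the player to move loses. Otherwise the position is W if at least one move leads to an L position for the opponent, and L if every move leads to a W.
n=0: no move → L
n=1: →0(L), so W
n=2: →0(L), so W
n=3: →0(L), so W
From 3, the L positions reachable in one move are: 0.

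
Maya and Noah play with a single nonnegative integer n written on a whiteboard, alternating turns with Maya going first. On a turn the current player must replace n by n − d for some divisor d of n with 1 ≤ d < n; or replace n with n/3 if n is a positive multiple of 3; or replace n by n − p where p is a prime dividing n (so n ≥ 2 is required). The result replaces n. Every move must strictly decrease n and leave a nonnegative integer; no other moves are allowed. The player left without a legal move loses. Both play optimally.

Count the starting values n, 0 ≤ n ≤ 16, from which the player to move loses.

Compute win/loss labels from the base case upward. A position with no move is L. Any other position is W if it can reach an L in one move, else L.
n=0: no move → L
n=1: no move → L
n=2: reaches L-position 0 → W
n=3: reaches L-position 0 → W
n=4: only reaches 2(W), 3(W), all W → L
n=5: reaches L-position 0 → W
n=6: reaches L-position 4 → W
n=7: reaches L-position 0 → W
n=8: reaches L-position 4 → W
n=9: only reaches 3(W), 6(W), 8(W), all W → L
n=10: reaches L-position 9 → W
n=11: reaches L-position 0 → W
n=12: reaches L-position 4 → W
n=13: reaches L-position 0 → W
n=14: only reaches 7(W), 12(W), 13(W), all W → L
n=15: reaches L-position 14 → W
n=16: reaches L-position 14 → W
L entries with 0 ≤ n ≤ 16: n = 0, 1, 4, 9, 14; that makes 5.

5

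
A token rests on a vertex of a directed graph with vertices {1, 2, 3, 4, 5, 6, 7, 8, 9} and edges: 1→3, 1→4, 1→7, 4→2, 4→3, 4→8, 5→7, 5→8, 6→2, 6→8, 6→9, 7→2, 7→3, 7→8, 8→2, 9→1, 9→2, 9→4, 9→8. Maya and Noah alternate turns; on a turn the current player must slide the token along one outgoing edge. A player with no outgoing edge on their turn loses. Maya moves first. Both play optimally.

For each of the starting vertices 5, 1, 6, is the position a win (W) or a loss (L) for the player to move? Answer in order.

Use the standard recursion: the mover loses at a terminal position; elsewhere, the mover wins exactly when some move hands the opponent an L position.
Every edge goes from a vertex to one that appears earlier in the order 2, 3, 8, 4, 7, 1, 5, 9, 6, so processing vertices in that order labels each vertex after all of its successors.
2: no outgoing edge → L
3: no outgoing edge → L
8: W (go to 2, an L position)
4: W (go to 3, an L position)
7: W (go to 3, an L position)
1: W (go to 3, an L position)
5: L (options 7(W), 8(W) are all W)
9: W (go to 2, an L position)
6: W (go to 2, an L position)

5: L, 1: W, 6: W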